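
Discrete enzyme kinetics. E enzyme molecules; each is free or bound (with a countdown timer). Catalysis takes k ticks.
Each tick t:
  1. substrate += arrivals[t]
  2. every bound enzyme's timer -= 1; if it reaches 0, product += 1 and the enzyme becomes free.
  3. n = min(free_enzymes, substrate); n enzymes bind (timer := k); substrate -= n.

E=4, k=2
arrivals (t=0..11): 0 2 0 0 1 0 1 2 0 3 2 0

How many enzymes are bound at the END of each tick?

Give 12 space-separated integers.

Answer: 0 2 2 0 1 1 1 3 2 3 4 2

Derivation:
t=0: arr=0 -> substrate=0 bound=0 product=0
t=1: arr=2 -> substrate=0 bound=2 product=0
t=2: arr=0 -> substrate=0 bound=2 product=0
t=3: arr=0 -> substrate=0 bound=0 product=2
t=4: arr=1 -> substrate=0 bound=1 product=2
t=5: arr=0 -> substrate=0 bound=1 product=2
t=6: arr=1 -> substrate=0 bound=1 product=3
t=7: arr=2 -> substrate=0 bound=3 product=3
t=8: arr=0 -> substrate=0 bound=2 product=4
t=9: arr=3 -> substrate=0 bound=3 product=6
t=10: arr=2 -> substrate=1 bound=4 product=6
t=11: arr=0 -> substrate=0 bound=2 product=9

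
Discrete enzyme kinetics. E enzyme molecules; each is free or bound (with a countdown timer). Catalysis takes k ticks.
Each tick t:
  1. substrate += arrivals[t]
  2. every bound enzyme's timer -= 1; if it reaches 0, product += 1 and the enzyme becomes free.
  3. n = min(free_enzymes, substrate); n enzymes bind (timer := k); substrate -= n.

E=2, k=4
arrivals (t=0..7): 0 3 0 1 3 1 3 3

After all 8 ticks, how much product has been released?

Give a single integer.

t=0: arr=0 -> substrate=0 bound=0 product=0
t=1: arr=3 -> substrate=1 bound=2 product=0
t=2: arr=0 -> substrate=1 bound=2 product=0
t=3: arr=1 -> substrate=2 bound=2 product=0
t=4: arr=3 -> substrate=5 bound=2 product=0
t=5: arr=1 -> substrate=4 bound=2 product=2
t=6: arr=3 -> substrate=7 bound=2 product=2
t=7: arr=3 -> substrate=10 bound=2 product=2

Answer: 2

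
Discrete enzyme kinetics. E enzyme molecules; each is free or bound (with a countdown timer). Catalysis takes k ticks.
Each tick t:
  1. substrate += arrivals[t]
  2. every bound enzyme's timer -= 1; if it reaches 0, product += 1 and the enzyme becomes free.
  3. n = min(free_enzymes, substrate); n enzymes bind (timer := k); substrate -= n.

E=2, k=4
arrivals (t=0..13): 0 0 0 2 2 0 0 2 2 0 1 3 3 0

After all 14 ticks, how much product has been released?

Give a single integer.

Answer: 4

Derivation:
t=0: arr=0 -> substrate=0 bound=0 product=0
t=1: arr=0 -> substrate=0 bound=0 product=0
t=2: arr=0 -> substrate=0 bound=0 product=0
t=3: arr=2 -> substrate=0 bound=2 product=0
t=4: arr=2 -> substrate=2 bound=2 product=0
t=5: arr=0 -> substrate=2 bound=2 product=0
t=6: arr=0 -> substrate=2 bound=2 product=0
t=7: arr=2 -> substrate=2 bound=2 product=2
t=8: arr=2 -> substrate=4 bound=2 product=2
t=9: arr=0 -> substrate=4 bound=2 product=2
t=10: arr=1 -> substrate=5 bound=2 product=2
t=11: arr=3 -> substrate=6 bound=2 product=4
t=12: arr=3 -> substrate=9 bound=2 product=4
t=13: arr=0 -> substrate=9 bound=2 product=4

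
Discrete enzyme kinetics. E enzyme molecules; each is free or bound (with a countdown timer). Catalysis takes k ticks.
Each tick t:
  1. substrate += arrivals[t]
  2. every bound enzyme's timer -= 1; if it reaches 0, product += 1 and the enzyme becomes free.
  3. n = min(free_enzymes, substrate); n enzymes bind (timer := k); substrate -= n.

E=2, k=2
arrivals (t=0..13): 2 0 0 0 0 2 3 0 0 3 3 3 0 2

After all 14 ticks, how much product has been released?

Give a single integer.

t=0: arr=2 -> substrate=0 bound=2 product=0
t=1: arr=0 -> substrate=0 bound=2 product=0
t=2: arr=0 -> substrate=0 bound=0 product=2
t=3: arr=0 -> substrate=0 bound=0 product=2
t=4: arr=0 -> substrate=0 bound=0 product=2
t=5: arr=2 -> substrate=0 bound=2 product=2
t=6: arr=3 -> substrate=3 bound=2 product=2
t=7: arr=0 -> substrate=1 bound=2 product=4
t=8: arr=0 -> substrate=1 bound=2 product=4
t=9: arr=3 -> substrate=2 bound=2 product=6
t=10: arr=3 -> substrate=5 bound=2 product=6
t=11: arr=3 -> substrate=6 bound=2 product=8
t=12: arr=0 -> substrate=6 bound=2 product=8
t=13: arr=2 -> substrate=6 bound=2 product=10

Answer: 10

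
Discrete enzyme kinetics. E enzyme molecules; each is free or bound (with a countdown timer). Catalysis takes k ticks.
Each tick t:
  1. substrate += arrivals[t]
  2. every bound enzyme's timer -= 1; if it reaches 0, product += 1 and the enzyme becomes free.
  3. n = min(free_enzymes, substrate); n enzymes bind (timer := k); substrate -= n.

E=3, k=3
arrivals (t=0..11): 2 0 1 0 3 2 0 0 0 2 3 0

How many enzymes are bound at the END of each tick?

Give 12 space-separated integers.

t=0: arr=2 -> substrate=0 bound=2 product=0
t=1: arr=0 -> substrate=0 bound=2 product=0
t=2: arr=1 -> substrate=0 bound=3 product=0
t=3: arr=0 -> substrate=0 bound=1 product=2
t=4: arr=3 -> substrate=1 bound=3 product=2
t=5: arr=2 -> substrate=2 bound=3 product=3
t=6: arr=0 -> substrate=2 bound=3 product=3
t=7: arr=0 -> substrate=0 bound=3 product=5
t=8: arr=0 -> substrate=0 bound=2 product=6
t=9: arr=2 -> substrate=1 bound=3 product=6
t=10: arr=3 -> substrate=2 bound=3 product=8
t=11: arr=0 -> substrate=2 bound=3 product=8

Answer: 2 2 3 1 3 3 3 3 2 3 3 3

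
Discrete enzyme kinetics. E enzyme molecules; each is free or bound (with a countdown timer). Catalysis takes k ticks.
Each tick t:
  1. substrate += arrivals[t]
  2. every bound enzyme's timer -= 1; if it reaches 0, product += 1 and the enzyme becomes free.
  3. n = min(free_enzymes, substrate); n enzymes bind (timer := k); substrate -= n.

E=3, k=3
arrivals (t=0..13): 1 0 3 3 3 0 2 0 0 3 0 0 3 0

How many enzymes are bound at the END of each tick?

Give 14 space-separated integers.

t=0: arr=1 -> substrate=0 bound=1 product=0
t=1: arr=0 -> substrate=0 bound=1 product=0
t=2: arr=3 -> substrate=1 bound=3 product=0
t=3: arr=3 -> substrate=3 bound=3 product=1
t=4: arr=3 -> substrate=6 bound=3 product=1
t=5: arr=0 -> substrate=4 bound=3 product=3
t=6: arr=2 -> substrate=5 bound=3 product=4
t=7: arr=0 -> substrate=5 bound=3 product=4
t=8: arr=0 -> substrate=3 bound=3 product=6
t=9: arr=3 -> substrate=5 bound=3 product=7
t=10: arr=0 -> substrate=5 bound=3 product=7
t=11: arr=0 -> substrate=3 bound=3 product=9
t=12: arr=3 -> substrate=5 bound=3 product=10
t=13: arr=0 -> substrate=5 bound=3 product=10

Answer: 1 1 3 3 3 3 3 3 3 3 3 3 3 3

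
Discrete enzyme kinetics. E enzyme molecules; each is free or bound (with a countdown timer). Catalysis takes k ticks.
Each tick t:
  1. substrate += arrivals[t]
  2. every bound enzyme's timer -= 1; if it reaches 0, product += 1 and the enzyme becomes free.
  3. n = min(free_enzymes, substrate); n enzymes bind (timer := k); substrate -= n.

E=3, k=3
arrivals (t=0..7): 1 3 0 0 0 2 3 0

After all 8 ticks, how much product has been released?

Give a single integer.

t=0: arr=1 -> substrate=0 bound=1 product=0
t=1: arr=3 -> substrate=1 bound=3 product=0
t=2: arr=0 -> substrate=1 bound=3 product=0
t=3: arr=0 -> substrate=0 bound=3 product=1
t=4: arr=0 -> substrate=0 bound=1 product=3
t=5: arr=2 -> substrate=0 bound=3 product=3
t=6: arr=3 -> substrate=2 bound=3 product=4
t=7: arr=0 -> substrate=2 bound=3 product=4

Answer: 4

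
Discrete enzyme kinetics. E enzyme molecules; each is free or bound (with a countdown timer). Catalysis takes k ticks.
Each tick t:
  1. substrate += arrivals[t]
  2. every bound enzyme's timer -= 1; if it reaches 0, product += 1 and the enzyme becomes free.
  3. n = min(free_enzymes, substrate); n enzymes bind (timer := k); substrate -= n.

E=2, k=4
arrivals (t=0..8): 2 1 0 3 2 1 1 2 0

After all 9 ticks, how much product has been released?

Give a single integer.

Answer: 4

Derivation:
t=0: arr=2 -> substrate=0 bound=2 product=0
t=1: arr=1 -> substrate=1 bound=2 product=0
t=2: arr=0 -> substrate=1 bound=2 product=0
t=3: arr=3 -> substrate=4 bound=2 product=0
t=4: arr=2 -> substrate=4 bound=2 product=2
t=5: arr=1 -> substrate=5 bound=2 product=2
t=6: arr=1 -> substrate=6 bound=2 product=2
t=7: arr=2 -> substrate=8 bound=2 product=2
t=8: arr=0 -> substrate=6 bound=2 product=4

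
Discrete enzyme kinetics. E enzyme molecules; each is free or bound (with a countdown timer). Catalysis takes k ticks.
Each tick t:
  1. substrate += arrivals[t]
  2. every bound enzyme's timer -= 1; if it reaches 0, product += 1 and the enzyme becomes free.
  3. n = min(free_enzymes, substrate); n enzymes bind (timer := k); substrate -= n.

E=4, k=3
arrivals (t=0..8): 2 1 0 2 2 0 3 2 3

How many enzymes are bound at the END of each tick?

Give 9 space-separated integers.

t=0: arr=2 -> substrate=0 bound=2 product=0
t=1: arr=1 -> substrate=0 bound=3 product=0
t=2: arr=0 -> substrate=0 bound=3 product=0
t=3: arr=2 -> substrate=0 bound=3 product=2
t=4: arr=2 -> substrate=0 bound=4 product=3
t=5: arr=0 -> substrate=0 bound=4 product=3
t=6: arr=3 -> substrate=1 bound=4 product=5
t=7: arr=2 -> substrate=1 bound=4 product=7
t=8: arr=3 -> substrate=4 bound=4 product=7

Answer: 2 3 3 3 4 4 4 4 4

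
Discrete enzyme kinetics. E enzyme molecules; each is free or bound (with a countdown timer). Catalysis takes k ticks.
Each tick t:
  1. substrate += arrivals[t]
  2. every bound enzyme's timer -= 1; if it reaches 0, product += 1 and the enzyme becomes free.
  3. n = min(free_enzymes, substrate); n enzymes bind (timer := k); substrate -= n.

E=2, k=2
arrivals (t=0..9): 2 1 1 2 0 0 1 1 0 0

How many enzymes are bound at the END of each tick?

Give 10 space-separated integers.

Answer: 2 2 2 2 2 2 1 2 1 0

Derivation:
t=0: arr=2 -> substrate=0 bound=2 product=0
t=1: arr=1 -> substrate=1 bound=2 product=0
t=2: arr=1 -> substrate=0 bound=2 product=2
t=3: arr=2 -> substrate=2 bound=2 product=2
t=4: arr=0 -> substrate=0 bound=2 product=4
t=5: arr=0 -> substrate=0 bound=2 product=4
t=6: arr=1 -> substrate=0 bound=1 product=6
t=7: arr=1 -> substrate=0 bound=2 product=6
t=8: arr=0 -> substrate=0 bound=1 product=7
t=9: arr=0 -> substrate=0 bound=0 product=8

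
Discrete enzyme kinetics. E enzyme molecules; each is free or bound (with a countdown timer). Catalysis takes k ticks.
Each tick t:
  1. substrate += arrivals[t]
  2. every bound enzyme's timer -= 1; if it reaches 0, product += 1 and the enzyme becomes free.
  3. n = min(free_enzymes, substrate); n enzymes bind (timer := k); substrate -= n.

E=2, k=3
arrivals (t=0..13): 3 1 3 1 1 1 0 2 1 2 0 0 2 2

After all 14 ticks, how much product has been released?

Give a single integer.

t=0: arr=3 -> substrate=1 bound=2 product=0
t=1: arr=1 -> substrate=2 bound=2 product=0
t=2: arr=3 -> substrate=5 bound=2 product=0
t=3: arr=1 -> substrate=4 bound=2 product=2
t=4: arr=1 -> substrate=5 bound=2 product=2
t=5: arr=1 -> substrate=6 bound=2 product=2
t=6: arr=0 -> substrate=4 bound=2 product=4
t=7: arr=2 -> substrate=6 bound=2 product=4
t=8: arr=1 -> substrate=7 bound=2 product=4
t=9: arr=2 -> substrate=7 bound=2 product=6
t=10: arr=0 -> substrate=7 bound=2 product=6
t=11: arr=0 -> substrate=7 bound=2 product=6
t=12: arr=2 -> substrate=7 bound=2 product=8
t=13: arr=2 -> substrate=9 bound=2 product=8

Answer: 8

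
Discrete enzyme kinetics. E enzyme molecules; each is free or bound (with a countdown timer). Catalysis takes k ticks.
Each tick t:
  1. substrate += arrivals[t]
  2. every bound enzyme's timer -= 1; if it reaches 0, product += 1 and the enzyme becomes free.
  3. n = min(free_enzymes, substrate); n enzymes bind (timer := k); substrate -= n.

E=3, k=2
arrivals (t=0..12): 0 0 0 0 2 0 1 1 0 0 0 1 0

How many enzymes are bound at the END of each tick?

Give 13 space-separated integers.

t=0: arr=0 -> substrate=0 bound=0 product=0
t=1: arr=0 -> substrate=0 bound=0 product=0
t=2: arr=0 -> substrate=0 bound=0 product=0
t=3: arr=0 -> substrate=0 bound=0 product=0
t=4: arr=2 -> substrate=0 bound=2 product=0
t=5: arr=0 -> substrate=0 bound=2 product=0
t=6: arr=1 -> substrate=0 bound=1 product=2
t=7: arr=1 -> substrate=0 bound=2 product=2
t=8: arr=0 -> substrate=0 bound=1 product=3
t=9: arr=0 -> substrate=0 bound=0 product=4
t=10: arr=0 -> substrate=0 bound=0 product=4
t=11: arr=1 -> substrate=0 bound=1 product=4
t=12: arr=0 -> substrate=0 bound=1 product=4

Answer: 0 0 0 0 2 2 1 2 1 0 0 1 1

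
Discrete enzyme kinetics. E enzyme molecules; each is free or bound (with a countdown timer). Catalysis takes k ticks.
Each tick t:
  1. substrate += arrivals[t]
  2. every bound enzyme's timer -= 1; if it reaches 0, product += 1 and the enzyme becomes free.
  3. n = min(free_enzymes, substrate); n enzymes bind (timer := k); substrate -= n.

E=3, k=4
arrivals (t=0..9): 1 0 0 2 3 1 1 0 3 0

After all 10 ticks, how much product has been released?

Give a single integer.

t=0: arr=1 -> substrate=0 bound=1 product=0
t=1: arr=0 -> substrate=0 bound=1 product=0
t=2: arr=0 -> substrate=0 bound=1 product=0
t=3: arr=2 -> substrate=0 bound=3 product=0
t=4: arr=3 -> substrate=2 bound=3 product=1
t=5: arr=1 -> substrate=3 bound=3 product=1
t=6: arr=1 -> substrate=4 bound=3 product=1
t=7: arr=0 -> substrate=2 bound=3 product=3
t=8: arr=3 -> substrate=4 bound=3 product=4
t=9: arr=0 -> substrate=4 bound=3 product=4

Answer: 4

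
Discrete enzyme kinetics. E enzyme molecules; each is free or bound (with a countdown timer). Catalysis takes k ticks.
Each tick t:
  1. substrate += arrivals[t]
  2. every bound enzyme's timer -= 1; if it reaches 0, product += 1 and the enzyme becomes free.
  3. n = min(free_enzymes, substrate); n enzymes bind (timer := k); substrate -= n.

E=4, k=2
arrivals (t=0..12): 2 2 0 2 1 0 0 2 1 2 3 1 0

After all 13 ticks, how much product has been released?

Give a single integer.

Answer: 14

Derivation:
t=0: arr=2 -> substrate=0 bound=2 product=0
t=1: arr=2 -> substrate=0 bound=4 product=0
t=2: arr=0 -> substrate=0 bound=2 product=2
t=3: arr=2 -> substrate=0 bound=2 product=4
t=4: arr=1 -> substrate=0 bound=3 product=4
t=5: arr=0 -> substrate=0 bound=1 product=6
t=6: arr=0 -> substrate=0 bound=0 product=7
t=7: arr=2 -> substrate=0 bound=2 product=7
t=8: arr=1 -> substrate=0 bound=3 product=7
t=9: arr=2 -> substrate=0 bound=3 product=9
t=10: arr=3 -> substrate=1 bound=4 product=10
t=11: arr=1 -> substrate=0 bound=4 product=12
t=12: arr=0 -> substrate=0 bound=2 product=14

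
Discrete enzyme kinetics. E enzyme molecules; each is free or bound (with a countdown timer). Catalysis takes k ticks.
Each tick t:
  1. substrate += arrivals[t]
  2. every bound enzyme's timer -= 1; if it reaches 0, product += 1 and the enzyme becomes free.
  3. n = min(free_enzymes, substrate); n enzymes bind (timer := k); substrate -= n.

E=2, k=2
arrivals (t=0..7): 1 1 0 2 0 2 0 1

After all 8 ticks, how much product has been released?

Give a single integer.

Answer: 6

Derivation:
t=0: arr=1 -> substrate=0 bound=1 product=0
t=1: arr=1 -> substrate=0 bound=2 product=0
t=2: arr=0 -> substrate=0 bound=1 product=1
t=3: arr=2 -> substrate=0 bound=2 product=2
t=4: arr=0 -> substrate=0 bound=2 product=2
t=5: arr=2 -> substrate=0 bound=2 product=4
t=6: arr=0 -> substrate=0 bound=2 product=4
t=7: arr=1 -> substrate=0 bound=1 product=6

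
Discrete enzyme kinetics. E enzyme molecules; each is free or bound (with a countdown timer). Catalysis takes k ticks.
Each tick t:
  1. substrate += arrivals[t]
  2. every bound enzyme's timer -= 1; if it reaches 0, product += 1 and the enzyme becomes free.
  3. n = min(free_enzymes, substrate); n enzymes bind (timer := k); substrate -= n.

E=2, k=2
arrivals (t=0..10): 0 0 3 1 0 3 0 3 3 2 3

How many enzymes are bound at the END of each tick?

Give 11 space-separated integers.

Answer: 0 0 2 2 2 2 2 2 2 2 2

Derivation:
t=0: arr=0 -> substrate=0 bound=0 product=0
t=1: arr=0 -> substrate=0 bound=0 product=0
t=2: arr=3 -> substrate=1 bound=2 product=0
t=3: arr=1 -> substrate=2 bound=2 product=0
t=4: arr=0 -> substrate=0 bound=2 product=2
t=5: arr=3 -> substrate=3 bound=2 product=2
t=6: arr=0 -> substrate=1 bound=2 product=4
t=7: arr=3 -> substrate=4 bound=2 product=4
t=8: arr=3 -> substrate=5 bound=2 product=6
t=9: arr=2 -> substrate=7 bound=2 product=6
t=10: arr=3 -> substrate=8 bound=2 product=8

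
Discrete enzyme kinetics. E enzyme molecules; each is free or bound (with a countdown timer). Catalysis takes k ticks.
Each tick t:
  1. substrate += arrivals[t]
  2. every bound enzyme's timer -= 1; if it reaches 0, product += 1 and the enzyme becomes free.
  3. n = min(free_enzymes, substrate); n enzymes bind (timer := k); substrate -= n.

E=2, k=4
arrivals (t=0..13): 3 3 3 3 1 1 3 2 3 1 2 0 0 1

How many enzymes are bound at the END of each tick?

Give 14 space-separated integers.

Answer: 2 2 2 2 2 2 2 2 2 2 2 2 2 2

Derivation:
t=0: arr=3 -> substrate=1 bound=2 product=0
t=1: arr=3 -> substrate=4 bound=2 product=0
t=2: arr=3 -> substrate=7 bound=2 product=0
t=3: arr=3 -> substrate=10 bound=2 product=0
t=4: arr=1 -> substrate=9 bound=2 product=2
t=5: arr=1 -> substrate=10 bound=2 product=2
t=6: arr=3 -> substrate=13 bound=2 product=2
t=7: arr=2 -> substrate=15 bound=2 product=2
t=8: arr=3 -> substrate=16 bound=2 product=4
t=9: arr=1 -> substrate=17 bound=2 product=4
t=10: arr=2 -> substrate=19 bound=2 product=4
t=11: arr=0 -> substrate=19 bound=2 product=4
t=12: arr=0 -> substrate=17 bound=2 product=6
t=13: arr=1 -> substrate=18 bound=2 product=6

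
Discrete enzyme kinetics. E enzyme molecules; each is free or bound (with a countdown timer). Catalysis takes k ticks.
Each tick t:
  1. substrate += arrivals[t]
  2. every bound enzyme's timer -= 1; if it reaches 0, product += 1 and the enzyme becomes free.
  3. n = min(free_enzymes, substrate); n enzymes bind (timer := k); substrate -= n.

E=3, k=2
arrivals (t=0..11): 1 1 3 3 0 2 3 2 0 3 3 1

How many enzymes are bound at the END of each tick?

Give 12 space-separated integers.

t=0: arr=1 -> substrate=0 bound=1 product=0
t=1: arr=1 -> substrate=0 bound=2 product=0
t=2: arr=3 -> substrate=1 bound=3 product=1
t=3: arr=3 -> substrate=3 bound=3 product=2
t=4: arr=0 -> substrate=1 bound=3 product=4
t=5: arr=2 -> substrate=2 bound=3 product=5
t=6: arr=3 -> substrate=3 bound=3 product=7
t=7: arr=2 -> substrate=4 bound=3 product=8
t=8: arr=0 -> substrate=2 bound=3 product=10
t=9: arr=3 -> substrate=4 bound=3 product=11
t=10: arr=3 -> substrate=5 bound=3 product=13
t=11: arr=1 -> substrate=5 bound=3 product=14

Answer: 1 2 3 3 3 3 3 3 3 3 3 3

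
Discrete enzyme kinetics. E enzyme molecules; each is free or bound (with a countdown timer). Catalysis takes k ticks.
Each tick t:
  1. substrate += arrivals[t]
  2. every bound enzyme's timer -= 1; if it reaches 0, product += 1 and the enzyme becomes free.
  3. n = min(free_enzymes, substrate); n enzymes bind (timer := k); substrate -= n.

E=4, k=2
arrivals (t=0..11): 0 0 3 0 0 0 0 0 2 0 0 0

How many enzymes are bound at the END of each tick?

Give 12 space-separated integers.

t=0: arr=0 -> substrate=0 bound=0 product=0
t=1: arr=0 -> substrate=0 bound=0 product=0
t=2: arr=3 -> substrate=0 bound=3 product=0
t=3: arr=0 -> substrate=0 bound=3 product=0
t=4: arr=0 -> substrate=0 bound=0 product=3
t=5: arr=0 -> substrate=0 bound=0 product=3
t=6: arr=0 -> substrate=0 bound=0 product=3
t=7: arr=0 -> substrate=0 bound=0 product=3
t=8: arr=2 -> substrate=0 bound=2 product=3
t=9: arr=0 -> substrate=0 bound=2 product=3
t=10: arr=0 -> substrate=0 bound=0 product=5
t=11: arr=0 -> substrate=0 bound=0 product=5

Answer: 0 0 3 3 0 0 0 0 2 2 0 0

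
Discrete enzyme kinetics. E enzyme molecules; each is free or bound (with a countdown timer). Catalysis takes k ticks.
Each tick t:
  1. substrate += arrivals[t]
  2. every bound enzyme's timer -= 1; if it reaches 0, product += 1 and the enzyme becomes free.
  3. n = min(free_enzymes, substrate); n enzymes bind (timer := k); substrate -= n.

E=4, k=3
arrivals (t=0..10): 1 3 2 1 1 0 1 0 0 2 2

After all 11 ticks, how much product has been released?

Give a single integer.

Answer: 9

Derivation:
t=0: arr=1 -> substrate=0 bound=1 product=0
t=1: arr=3 -> substrate=0 bound=4 product=0
t=2: arr=2 -> substrate=2 bound=4 product=0
t=3: arr=1 -> substrate=2 bound=4 product=1
t=4: arr=1 -> substrate=0 bound=4 product=4
t=5: arr=0 -> substrate=0 bound=4 product=4
t=6: arr=1 -> substrate=0 bound=4 product=5
t=7: arr=0 -> substrate=0 bound=1 product=8
t=8: arr=0 -> substrate=0 bound=1 product=8
t=9: arr=2 -> substrate=0 bound=2 product=9
t=10: arr=2 -> substrate=0 bound=4 product=9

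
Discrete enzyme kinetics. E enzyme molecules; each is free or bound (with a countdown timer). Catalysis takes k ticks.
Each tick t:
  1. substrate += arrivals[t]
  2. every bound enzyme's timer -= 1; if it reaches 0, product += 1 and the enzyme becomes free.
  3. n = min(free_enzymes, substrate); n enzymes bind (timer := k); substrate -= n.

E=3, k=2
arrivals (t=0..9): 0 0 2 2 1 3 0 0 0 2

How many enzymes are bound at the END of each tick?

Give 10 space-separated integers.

Answer: 0 0 2 3 3 3 3 2 0 2

Derivation:
t=0: arr=0 -> substrate=0 bound=0 product=0
t=1: arr=0 -> substrate=0 bound=0 product=0
t=2: arr=2 -> substrate=0 bound=2 product=0
t=3: arr=2 -> substrate=1 bound=3 product=0
t=4: arr=1 -> substrate=0 bound=3 product=2
t=5: arr=3 -> substrate=2 bound=3 product=3
t=6: arr=0 -> substrate=0 bound=3 product=5
t=7: arr=0 -> substrate=0 bound=2 product=6
t=8: arr=0 -> substrate=0 bound=0 product=8
t=9: arr=2 -> substrate=0 bound=2 product=8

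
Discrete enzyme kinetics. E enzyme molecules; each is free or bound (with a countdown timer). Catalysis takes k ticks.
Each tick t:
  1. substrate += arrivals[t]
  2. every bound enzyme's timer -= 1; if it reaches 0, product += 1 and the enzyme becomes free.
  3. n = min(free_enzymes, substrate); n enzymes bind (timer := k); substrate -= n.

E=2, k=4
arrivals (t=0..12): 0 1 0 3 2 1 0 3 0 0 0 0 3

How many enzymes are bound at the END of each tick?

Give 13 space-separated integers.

Answer: 0 1 1 2 2 2 2 2 2 2 2 2 2

Derivation:
t=0: arr=0 -> substrate=0 bound=0 product=0
t=1: arr=1 -> substrate=0 bound=1 product=0
t=2: arr=0 -> substrate=0 bound=1 product=0
t=3: arr=3 -> substrate=2 bound=2 product=0
t=4: arr=2 -> substrate=4 bound=2 product=0
t=5: arr=1 -> substrate=4 bound=2 product=1
t=6: arr=0 -> substrate=4 bound=2 product=1
t=7: arr=3 -> substrate=6 bound=2 product=2
t=8: arr=0 -> substrate=6 bound=2 product=2
t=9: arr=0 -> substrate=5 bound=2 product=3
t=10: arr=0 -> substrate=5 bound=2 product=3
t=11: arr=0 -> substrate=4 bound=2 product=4
t=12: arr=3 -> substrate=7 bound=2 product=4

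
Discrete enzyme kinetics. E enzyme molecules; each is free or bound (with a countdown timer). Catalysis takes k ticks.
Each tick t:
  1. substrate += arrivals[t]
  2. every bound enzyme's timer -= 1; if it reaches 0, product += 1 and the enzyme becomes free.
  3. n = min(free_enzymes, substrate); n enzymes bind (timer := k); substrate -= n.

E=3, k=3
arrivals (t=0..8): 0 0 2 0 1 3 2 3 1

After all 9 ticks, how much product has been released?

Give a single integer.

t=0: arr=0 -> substrate=0 bound=0 product=0
t=1: arr=0 -> substrate=0 bound=0 product=0
t=2: arr=2 -> substrate=0 bound=2 product=0
t=3: arr=0 -> substrate=0 bound=2 product=0
t=4: arr=1 -> substrate=0 bound=3 product=0
t=5: arr=3 -> substrate=1 bound=3 product=2
t=6: arr=2 -> substrate=3 bound=3 product=2
t=7: arr=3 -> substrate=5 bound=3 product=3
t=8: arr=1 -> substrate=4 bound=3 product=5

Answer: 5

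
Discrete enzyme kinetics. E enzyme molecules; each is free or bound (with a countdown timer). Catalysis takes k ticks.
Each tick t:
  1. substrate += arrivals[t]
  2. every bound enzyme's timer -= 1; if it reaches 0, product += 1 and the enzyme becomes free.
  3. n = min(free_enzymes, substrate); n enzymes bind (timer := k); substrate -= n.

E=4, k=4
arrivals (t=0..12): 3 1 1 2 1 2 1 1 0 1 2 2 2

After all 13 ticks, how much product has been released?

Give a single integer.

Answer: 11

Derivation:
t=0: arr=3 -> substrate=0 bound=3 product=0
t=1: arr=1 -> substrate=0 bound=4 product=0
t=2: arr=1 -> substrate=1 bound=4 product=0
t=3: arr=2 -> substrate=3 bound=4 product=0
t=4: arr=1 -> substrate=1 bound=4 product=3
t=5: arr=2 -> substrate=2 bound=4 product=4
t=6: arr=1 -> substrate=3 bound=4 product=4
t=7: arr=1 -> substrate=4 bound=4 product=4
t=8: arr=0 -> substrate=1 bound=4 product=7
t=9: arr=1 -> substrate=1 bound=4 product=8
t=10: arr=2 -> substrate=3 bound=4 product=8
t=11: arr=2 -> substrate=5 bound=4 product=8
t=12: arr=2 -> substrate=4 bound=4 product=11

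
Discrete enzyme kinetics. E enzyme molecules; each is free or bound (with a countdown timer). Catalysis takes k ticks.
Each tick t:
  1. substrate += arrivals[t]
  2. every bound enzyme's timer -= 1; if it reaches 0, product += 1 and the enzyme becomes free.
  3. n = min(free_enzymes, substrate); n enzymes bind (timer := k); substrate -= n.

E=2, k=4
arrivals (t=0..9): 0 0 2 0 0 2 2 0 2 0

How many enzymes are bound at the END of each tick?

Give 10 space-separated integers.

t=0: arr=0 -> substrate=0 bound=0 product=0
t=1: arr=0 -> substrate=0 bound=0 product=0
t=2: arr=2 -> substrate=0 bound=2 product=0
t=3: arr=0 -> substrate=0 bound=2 product=0
t=4: arr=0 -> substrate=0 bound=2 product=0
t=5: arr=2 -> substrate=2 bound=2 product=0
t=6: arr=2 -> substrate=2 bound=2 product=2
t=7: arr=0 -> substrate=2 bound=2 product=2
t=8: arr=2 -> substrate=4 bound=2 product=2
t=9: arr=0 -> substrate=4 bound=2 product=2

Answer: 0 0 2 2 2 2 2 2 2 2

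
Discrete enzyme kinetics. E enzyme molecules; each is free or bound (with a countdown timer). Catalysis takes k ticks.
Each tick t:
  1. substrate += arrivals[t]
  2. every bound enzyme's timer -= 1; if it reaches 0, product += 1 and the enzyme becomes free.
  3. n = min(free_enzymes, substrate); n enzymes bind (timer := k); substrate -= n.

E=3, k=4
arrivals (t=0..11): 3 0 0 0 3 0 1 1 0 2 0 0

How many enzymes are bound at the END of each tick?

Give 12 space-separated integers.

t=0: arr=3 -> substrate=0 bound=3 product=0
t=1: arr=0 -> substrate=0 bound=3 product=0
t=2: arr=0 -> substrate=0 bound=3 product=0
t=3: arr=0 -> substrate=0 bound=3 product=0
t=4: arr=3 -> substrate=0 bound=3 product=3
t=5: arr=0 -> substrate=0 bound=3 product=3
t=6: arr=1 -> substrate=1 bound=3 product=3
t=7: arr=1 -> substrate=2 bound=3 product=3
t=8: arr=0 -> substrate=0 bound=2 product=6
t=9: arr=2 -> substrate=1 bound=3 product=6
t=10: arr=0 -> substrate=1 bound=3 product=6
t=11: arr=0 -> substrate=1 bound=3 product=6

Answer: 3 3 3 3 3 3 3 3 2 3 3 3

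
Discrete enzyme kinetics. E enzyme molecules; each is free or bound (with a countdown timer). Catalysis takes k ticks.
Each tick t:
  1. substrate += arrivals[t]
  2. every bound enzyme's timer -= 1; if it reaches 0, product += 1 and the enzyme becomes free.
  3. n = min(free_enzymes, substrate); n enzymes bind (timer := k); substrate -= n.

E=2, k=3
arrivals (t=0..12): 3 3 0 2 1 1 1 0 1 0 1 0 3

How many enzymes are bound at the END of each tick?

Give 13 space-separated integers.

t=0: arr=3 -> substrate=1 bound=2 product=0
t=1: arr=3 -> substrate=4 bound=2 product=0
t=2: arr=0 -> substrate=4 bound=2 product=0
t=3: arr=2 -> substrate=4 bound=2 product=2
t=4: arr=1 -> substrate=5 bound=2 product=2
t=5: arr=1 -> substrate=6 bound=2 product=2
t=6: arr=1 -> substrate=5 bound=2 product=4
t=7: arr=0 -> substrate=5 bound=2 product=4
t=8: arr=1 -> substrate=6 bound=2 product=4
t=9: arr=0 -> substrate=4 bound=2 product=6
t=10: arr=1 -> substrate=5 bound=2 product=6
t=11: arr=0 -> substrate=5 bound=2 product=6
t=12: arr=3 -> substrate=6 bound=2 product=8

Answer: 2 2 2 2 2 2 2 2 2 2 2 2 2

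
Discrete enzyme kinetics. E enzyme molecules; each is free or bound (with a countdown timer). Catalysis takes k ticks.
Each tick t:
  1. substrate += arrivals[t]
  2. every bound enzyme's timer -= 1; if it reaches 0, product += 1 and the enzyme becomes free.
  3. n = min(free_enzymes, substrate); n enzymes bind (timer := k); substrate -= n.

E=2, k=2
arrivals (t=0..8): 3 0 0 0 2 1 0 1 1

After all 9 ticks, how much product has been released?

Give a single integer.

Answer: 6

Derivation:
t=0: arr=3 -> substrate=1 bound=2 product=0
t=1: arr=0 -> substrate=1 bound=2 product=0
t=2: arr=0 -> substrate=0 bound=1 product=2
t=3: arr=0 -> substrate=0 bound=1 product=2
t=4: arr=2 -> substrate=0 bound=2 product=3
t=5: arr=1 -> substrate=1 bound=2 product=3
t=6: arr=0 -> substrate=0 bound=1 product=5
t=7: arr=1 -> substrate=0 bound=2 product=5
t=8: arr=1 -> substrate=0 bound=2 product=6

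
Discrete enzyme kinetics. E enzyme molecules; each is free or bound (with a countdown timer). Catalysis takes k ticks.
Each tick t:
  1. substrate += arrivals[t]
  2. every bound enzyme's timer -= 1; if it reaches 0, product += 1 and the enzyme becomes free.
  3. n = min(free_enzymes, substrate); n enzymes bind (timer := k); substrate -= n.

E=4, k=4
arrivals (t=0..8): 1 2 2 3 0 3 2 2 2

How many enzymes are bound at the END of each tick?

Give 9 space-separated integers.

t=0: arr=1 -> substrate=0 bound=1 product=0
t=1: arr=2 -> substrate=0 bound=3 product=0
t=2: arr=2 -> substrate=1 bound=4 product=0
t=3: arr=3 -> substrate=4 bound=4 product=0
t=4: arr=0 -> substrate=3 bound=4 product=1
t=5: arr=3 -> substrate=4 bound=4 product=3
t=6: arr=2 -> substrate=5 bound=4 product=4
t=7: arr=2 -> substrate=7 bound=4 product=4
t=8: arr=2 -> substrate=8 bound=4 product=5

Answer: 1 3 4 4 4 4 4 4 4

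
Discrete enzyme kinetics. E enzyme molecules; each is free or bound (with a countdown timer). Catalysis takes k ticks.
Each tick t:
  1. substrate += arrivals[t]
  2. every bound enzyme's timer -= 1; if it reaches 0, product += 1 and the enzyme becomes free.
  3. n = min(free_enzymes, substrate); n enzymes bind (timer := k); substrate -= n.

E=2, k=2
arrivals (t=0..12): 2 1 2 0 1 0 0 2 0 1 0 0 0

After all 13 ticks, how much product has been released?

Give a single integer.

t=0: arr=2 -> substrate=0 bound=2 product=0
t=1: arr=1 -> substrate=1 bound=2 product=0
t=2: arr=2 -> substrate=1 bound=2 product=2
t=3: arr=0 -> substrate=1 bound=2 product=2
t=4: arr=1 -> substrate=0 bound=2 product=4
t=5: arr=0 -> substrate=0 bound=2 product=4
t=6: arr=0 -> substrate=0 bound=0 product=6
t=7: arr=2 -> substrate=0 bound=2 product=6
t=8: arr=0 -> substrate=0 bound=2 product=6
t=9: arr=1 -> substrate=0 bound=1 product=8
t=10: arr=0 -> substrate=0 bound=1 product=8
t=11: arr=0 -> substrate=0 bound=0 product=9
t=12: arr=0 -> substrate=0 bound=0 product=9

Answer: 9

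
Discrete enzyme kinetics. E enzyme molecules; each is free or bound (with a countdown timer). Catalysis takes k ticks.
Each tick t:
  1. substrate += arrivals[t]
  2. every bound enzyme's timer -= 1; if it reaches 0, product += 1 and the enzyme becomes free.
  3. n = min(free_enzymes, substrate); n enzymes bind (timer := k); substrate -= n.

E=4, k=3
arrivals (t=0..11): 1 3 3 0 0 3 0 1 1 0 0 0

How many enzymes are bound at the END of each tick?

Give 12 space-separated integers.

Answer: 1 4 4 4 3 4 4 4 4 3 1 0

Derivation:
t=0: arr=1 -> substrate=0 bound=1 product=0
t=1: arr=3 -> substrate=0 bound=4 product=0
t=2: arr=3 -> substrate=3 bound=4 product=0
t=3: arr=0 -> substrate=2 bound=4 product=1
t=4: arr=0 -> substrate=0 bound=3 product=4
t=5: arr=3 -> substrate=2 bound=4 product=4
t=6: arr=0 -> substrate=1 bound=4 product=5
t=7: arr=1 -> substrate=0 bound=4 product=7
t=8: arr=1 -> substrate=0 bound=4 product=8
t=9: arr=0 -> substrate=0 bound=3 product=9
t=10: arr=0 -> substrate=0 bound=1 product=11
t=11: arr=0 -> substrate=0 bound=0 product=12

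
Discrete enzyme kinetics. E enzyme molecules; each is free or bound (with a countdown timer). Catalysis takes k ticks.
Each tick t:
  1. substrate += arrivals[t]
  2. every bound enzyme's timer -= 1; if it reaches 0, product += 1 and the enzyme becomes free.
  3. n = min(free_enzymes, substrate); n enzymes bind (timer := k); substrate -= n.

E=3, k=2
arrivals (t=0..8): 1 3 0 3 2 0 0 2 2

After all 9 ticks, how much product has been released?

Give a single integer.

t=0: arr=1 -> substrate=0 bound=1 product=0
t=1: arr=3 -> substrate=1 bound=3 product=0
t=2: arr=0 -> substrate=0 bound=3 product=1
t=3: arr=3 -> substrate=1 bound=3 product=3
t=4: arr=2 -> substrate=2 bound=3 product=4
t=5: arr=0 -> substrate=0 bound=3 product=6
t=6: arr=0 -> substrate=0 bound=2 product=7
t=7: arr=2 -> substrate=0 bound=2 product=9
t=8: arr=2 -> substrate=1 bound=3 product=9

Answer: 9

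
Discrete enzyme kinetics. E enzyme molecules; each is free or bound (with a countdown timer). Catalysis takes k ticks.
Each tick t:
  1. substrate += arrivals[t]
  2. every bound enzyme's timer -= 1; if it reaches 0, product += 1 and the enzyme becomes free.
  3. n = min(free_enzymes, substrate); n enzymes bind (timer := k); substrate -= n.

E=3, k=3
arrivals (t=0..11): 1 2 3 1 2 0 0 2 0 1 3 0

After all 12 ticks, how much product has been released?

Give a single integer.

t=0: arr=1 -> substrate=0 bound=1 product=0
t=1: arr=2 -> substrate=0 bound=3 product=0
t=2: arr=3 -> substrate=3 bound=3 product=0
t=3: arr=1 -> substrate=3 bound=3 product=1
t=4: arr=2 -> substrate=3 bound=3 product=3
t=5: arr=0 -> substrate=3 bound=3 product=3
t=6: arr=0 -> substrate=2 bound=3 product=4
t=7: arr=2 -> substrate=2 bound=3 product=6
t=8: arr=0 -> substrate=2 bound=3 product=6
t=9: arr=1 -> substrate=2 bound=3 product=7
t=10: arr=3 -> substrate=3 bound=3 product=9
t=11: arr=0 -> substrate=3 bound=3 product=9

Answer: 9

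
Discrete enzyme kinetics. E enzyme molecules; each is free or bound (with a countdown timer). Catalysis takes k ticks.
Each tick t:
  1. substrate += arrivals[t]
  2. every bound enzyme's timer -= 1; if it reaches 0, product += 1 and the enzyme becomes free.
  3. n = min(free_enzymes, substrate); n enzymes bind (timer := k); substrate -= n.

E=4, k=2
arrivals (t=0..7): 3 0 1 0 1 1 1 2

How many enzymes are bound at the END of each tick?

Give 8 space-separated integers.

Answer: 3 3 1 1 1 2 2 3

Derivation:
t=0: arr=3 -> substrate=0 bound=3 product=0
t=1: arr=0 -> substrate=0 bound=3 product=0
t=2: arr=1 -> substrate=0 bound=1 product=3
t=3: arr=0 -> substrate=0 bound=1 product=3
t=4: arr=1 -> substrate=0 bound=1 product=4
t=5: arr=1 -> substrate=0 bound=2 product=4
t=6: arr=1 -> substrate=0 bound=2 product=5
t=7: arr=2 -> substrate=0 bound=3 product=6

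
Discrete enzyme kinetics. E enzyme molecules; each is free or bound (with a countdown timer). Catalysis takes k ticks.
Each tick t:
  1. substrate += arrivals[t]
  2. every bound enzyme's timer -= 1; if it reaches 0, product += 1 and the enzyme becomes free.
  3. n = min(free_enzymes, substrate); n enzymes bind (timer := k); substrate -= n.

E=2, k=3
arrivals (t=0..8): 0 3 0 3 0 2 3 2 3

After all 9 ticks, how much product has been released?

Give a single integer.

Answer: 4

Derivation:
t=0: arr=0 -> substrate=0 bound=0 product=0
t=1: arr=3 -> substrate=1 bound=2 product=0
t=2: arr=0 -> substrate=1 bound=2 product=0
t=3: arr=3 -> substrate=4 bound=2 product=0
t=4: arr=0 -> substrate=2 bound=2 product=2
t=5: arr=2 -> substrate=4 bound=2 product=2
t=6: arr=3 -> substrate=7 bound=2 product=2
t=7: arr=2 -> substrate=7 bound=2 product=4
t=8: arr=3 -> substrate=10 bound=2 product=4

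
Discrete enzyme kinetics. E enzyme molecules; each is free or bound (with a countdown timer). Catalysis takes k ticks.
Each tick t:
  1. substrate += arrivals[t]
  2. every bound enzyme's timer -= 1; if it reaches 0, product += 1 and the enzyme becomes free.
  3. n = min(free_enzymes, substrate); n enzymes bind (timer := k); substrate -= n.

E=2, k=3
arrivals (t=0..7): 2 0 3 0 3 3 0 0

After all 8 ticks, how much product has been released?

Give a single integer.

t=0: arr=2 -> substrate=0 bound=2 product=0
t=1: arr=0 -> substrate=0 bound=2 product=0
t=2: arr=3 -> substrate=3 bound=2 product=0
t=3: arr=0 -> substrate=1 bound=2 product=2
t=4: arr=3 -> substrate=4 bound=2 product=2
t=5: arr=3 -> substrate=7 bound=2 product=2
t=6: arr=0 -> substrate=5 bound=2 product=4
t=7: arr=0 -> substrate=5 bound=2 product=4

Answer: 4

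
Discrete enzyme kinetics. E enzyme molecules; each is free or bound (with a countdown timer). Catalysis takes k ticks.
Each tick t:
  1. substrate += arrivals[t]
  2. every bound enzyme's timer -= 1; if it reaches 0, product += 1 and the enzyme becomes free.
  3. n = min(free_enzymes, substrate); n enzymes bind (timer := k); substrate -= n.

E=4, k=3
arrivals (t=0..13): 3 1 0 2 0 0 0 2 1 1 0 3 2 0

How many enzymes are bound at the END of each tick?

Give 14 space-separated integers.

Answer: 3 4 4 3 2 2 0 2 3 4 2 4 4 4

Derivation:
t=0: arr=3 -> substrate=0 bound=3 product=0
t=1: arr=1 -> substrate=0 bound=4 product=0
t=2: arr=0 -> substrate=0 bound=4 product=0
t=3: arr=2 -> substrate=0 bound=3 product=3
t=4: arr=0 -> substrate=0 bound=2 product=4
t=5: arr=0 -> substrate=0 bound=2 product=4
t=6: arr=0 -> substrate=0 bound=0 product=6
t=7: arr=2 -> substrate=0 bound=2 product=6
t=8: arr=1 -> substrate=0 bound=3 product=6
t=9: arr=1 -> substrate=0 bound=4 product=6
t=10: arr=0 -> substrate=0 bound=2 product=8
t=11: arr=3 -> substrate=0 bound=4 product=9
t=12: arr=2 -> substrate=1 bound=4 product=10
t=13: arr=0 -> substrate=1 bound=4 product=10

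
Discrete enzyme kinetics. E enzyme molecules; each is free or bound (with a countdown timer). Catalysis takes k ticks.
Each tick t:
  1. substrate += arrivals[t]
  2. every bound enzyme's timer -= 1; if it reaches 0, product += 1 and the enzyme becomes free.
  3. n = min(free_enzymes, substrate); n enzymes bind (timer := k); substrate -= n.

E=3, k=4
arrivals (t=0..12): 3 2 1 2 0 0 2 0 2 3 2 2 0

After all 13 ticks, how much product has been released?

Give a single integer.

Answer: 9

Derivation:
t=0: arr=3 -> substrate=0 bound=3 product=0
t=1: arr=2 -> substrate=2 bound=3 product=0
t=2: arr=1 -> substrate=3 bound=3 product=0
t=3: arr=2 -> substrate=5 bound=3 product=0
t=4: arr=0 -> substrate=2 bound=3 product=3
t=5: arr=0 -> substrate=2 bound=3 product=3
t=6: arr=2 -> substrate=4 bound=3 product=3
t=7: arr=0 -> substrate=4 bound=3 product=3
t=8: arr=2 -> substrate=3 bound=3 product=6
t=9: arr=3 -> substrate=6 bound=3 product=6
t=10: arr=2 -> substrate=8 bound=3 product=6
t=11: arr=2 -> substrate=10 bound=3 product=6
t=12: arr=0 -> substrate=7 bound=3 product=9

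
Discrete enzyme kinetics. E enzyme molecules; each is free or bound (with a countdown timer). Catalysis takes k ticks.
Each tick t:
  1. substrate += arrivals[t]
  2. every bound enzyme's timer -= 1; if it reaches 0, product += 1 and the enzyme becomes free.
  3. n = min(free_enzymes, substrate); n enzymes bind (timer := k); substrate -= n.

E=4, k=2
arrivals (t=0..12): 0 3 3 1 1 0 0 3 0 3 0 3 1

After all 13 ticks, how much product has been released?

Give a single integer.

t=0: arr=0 -> substrate=0 bound=0 product=0
t=1: arr=3 -> substrate=0 bound=3 product=0
t=2: arr=3 -> substrate=2 bound=4 product=0
t=3: arr=1 -> substrate=0 bound=4 product=3
t=4: arr=1 -> substrate=0 bound=4 product=4
t=5: arr=0 -> substrate=0 bound=1 product=7
t=6: arr=0 -> substrate=0 bound=0 product=8
t=7: arr=3 -> substrate=0 bound=3 product=8
t=8: arr=0 -> substrate=0 bound=3 product=8
t=9: arr=3 -> substrate=0 bound=3 product=11
t=10: arr=0 -> substrate=0 bound=3 product=11
t=11: arr=3 -> substrate=0 bound=3 product=14
t=12: arr=1 -> substrate=0 bound=4 product=14

Answer: 14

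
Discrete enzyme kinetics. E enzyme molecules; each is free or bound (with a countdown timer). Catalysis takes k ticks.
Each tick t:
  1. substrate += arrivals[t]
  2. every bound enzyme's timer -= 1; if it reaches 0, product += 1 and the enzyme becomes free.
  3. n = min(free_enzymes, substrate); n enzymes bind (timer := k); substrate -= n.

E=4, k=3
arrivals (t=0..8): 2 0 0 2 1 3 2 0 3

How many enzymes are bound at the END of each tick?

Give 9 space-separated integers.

Answer: 2 2 2 2 3 4 4 4 4

Derivation:
t=0: arr=2 -> substrate=0 bound=2 product=0
t=1: arr=0 -> substrate=0 bound=2 product=0
t=2: arr=0 -> substrate=0 bound=2 product=0
t=3: arr=2 -> substrate=0 bound=2 product=2
t=4: arr=1 -> substrate=0 bound=3 product=2
t=5: arr=3 -> substrate=2 bound=4 product=2
t=6: arr=2 -> substrate=2 bound=4 product=4
t=7: arr=0 -> substrate=1 bound=4 product=5
t=8: arr=3 -> substrate=3 bound=4 product=6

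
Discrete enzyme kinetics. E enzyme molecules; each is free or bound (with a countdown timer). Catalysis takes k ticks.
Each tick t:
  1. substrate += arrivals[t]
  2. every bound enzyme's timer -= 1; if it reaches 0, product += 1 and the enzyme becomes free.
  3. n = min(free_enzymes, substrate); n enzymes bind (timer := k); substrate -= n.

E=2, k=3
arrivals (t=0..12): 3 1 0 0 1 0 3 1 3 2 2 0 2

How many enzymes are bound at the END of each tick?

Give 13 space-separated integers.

t=0: arr=3 -> substrate=1 bound=2 product=0
t=1: arr=1 -> substrate=2 bound=2 product=0
t=2: arr=0 -> substrate=2 bound=2 product=0
t=3: arr=0 -> substrate=0 bound=2 product=2
t=4: arr=1 -> substrate=1 bound=2 product=2
t=5: arr=0 -> substrate=1 bound=2 product=2
t=6: arr=3 -> substrate=2 bound=2 product=4
t=7: arr=1 -> substrate=3 bound=2 product=4
t=8: arr=3 -> substrate=6 bound=2 product=4
t=9: arr=2 -> substrate=6 bound=2 product=6
t=10: arr=2 -> substrate=8 bound=2 product=6
t=11: arr=0 -> substrate=8 bound=2 product=6
t=12: arr=2 -> substrate=8 bound=2 product=8

Answer: 2 2 2 2 2 2 2 2 2 2 2 2 2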